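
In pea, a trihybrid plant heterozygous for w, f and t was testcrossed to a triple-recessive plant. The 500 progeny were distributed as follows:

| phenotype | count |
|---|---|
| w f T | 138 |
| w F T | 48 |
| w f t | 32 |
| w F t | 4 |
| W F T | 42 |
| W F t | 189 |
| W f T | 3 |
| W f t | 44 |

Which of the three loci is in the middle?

w

The two most frequent reciprocal classes, W F t and w f T, are the parental types, so the F1 was W F t / w f T.
The two rarest classes, w F t and W f T, are the double crossovers. Comparing them with the parentals, only the w allele has switched, so w is the middle locus and the order is t – w – f.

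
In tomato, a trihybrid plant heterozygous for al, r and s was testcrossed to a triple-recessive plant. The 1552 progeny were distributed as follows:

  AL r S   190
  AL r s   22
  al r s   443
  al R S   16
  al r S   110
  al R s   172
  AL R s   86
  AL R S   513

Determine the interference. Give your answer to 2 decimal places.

0.37

The two most frequent reciprocal classes, al r s and AL R S, are the parental types, so the F1 was al r s / AL R S.
The two rarest classes, AL r s and al R S, are the double crossovers. Comparing them with the parentals, only the al allele has switched, so al is the middle locus and the order is s – al – r.
s–al: (196 + 38)/1552 = 0.1508; al–r: (362 + 38)/1552 = 0.2577.
Expected DCO frequency = 0.1508 × 0.2577 ≈ 0.03886; observed = 38/1552 ≈ 0.02448.
Coefficient of coincidence = 0.02448/0.03886 ≈ 0.63; interference = 1 − 0.63 = 0.37.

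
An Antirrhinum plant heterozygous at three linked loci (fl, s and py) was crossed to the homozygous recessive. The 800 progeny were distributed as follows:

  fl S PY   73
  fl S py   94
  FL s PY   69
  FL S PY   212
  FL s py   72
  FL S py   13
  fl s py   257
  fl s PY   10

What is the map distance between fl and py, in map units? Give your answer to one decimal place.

The two most frequent reciprocal classes, FL S PY and fl s py, are the parental types, so the F1 was FL S PY / fl s py.
The two rarest classes, FL S py and fl s PY, are the double crossovers. Comparing them with the parentals, only the py allele has switched, so py is the middle locus and the order is s – py – fl.
Crossovers in the py–fl interval produce the single-crossover classes fl S PY and FL s py (73 + 72 = 145) plus the double crossovers (23).
RF(py–fl) = (145 + 23) / 800 = 168/800 = 0.2100 → 21.0 map units.

21.0 map units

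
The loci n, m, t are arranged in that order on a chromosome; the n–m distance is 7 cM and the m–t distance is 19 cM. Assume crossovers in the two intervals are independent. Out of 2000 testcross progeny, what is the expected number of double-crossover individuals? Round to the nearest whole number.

Map distances give recombination frequencies of 0.070 and 0.190 for the two intervals.
With no interference, expected double-crossover frequency = 0.070 × 0.190 = 0.01330.
Expected number = 0.01330 × 2000 = 26.60 ≈ 27.

27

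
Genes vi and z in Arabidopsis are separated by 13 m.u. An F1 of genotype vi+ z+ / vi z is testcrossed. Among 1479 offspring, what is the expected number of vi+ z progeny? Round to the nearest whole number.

A map distance of 13 m.u. corresponds to a recombination frequency of 0.130.
The F1 is vi+ z+ / vi z, so vi+ z is a recombinant gamete class with expected frequency r/2 = 0.130/2 = 0.0650.
Expected number = 0.0650 × 1479 = 96.14 ≈ 96.

96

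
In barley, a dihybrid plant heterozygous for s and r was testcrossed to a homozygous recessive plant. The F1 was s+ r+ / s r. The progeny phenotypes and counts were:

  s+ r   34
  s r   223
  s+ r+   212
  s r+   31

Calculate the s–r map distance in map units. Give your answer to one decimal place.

The recombinant classes are s+ r and s r+: 34 + 31 = 65.
Recombination frequency = 65/500 = 0.1300 ≈ 13.0%, i.e. 13.0 map units.

13.0 map units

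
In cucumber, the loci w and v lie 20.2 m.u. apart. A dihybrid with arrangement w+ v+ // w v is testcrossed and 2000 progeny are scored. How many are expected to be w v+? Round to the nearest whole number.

A map distance of 20.2 m.u. corresponds to a recombination frequency of 0.202.
The F1 is w+ v+ / w v, so w v+ is a recombinant gamete class with expected frequency r/2 = 0.202/2 = 0.1010.
Expected number = 0.1010 × 2000 = 202.00 ≈ 202.

202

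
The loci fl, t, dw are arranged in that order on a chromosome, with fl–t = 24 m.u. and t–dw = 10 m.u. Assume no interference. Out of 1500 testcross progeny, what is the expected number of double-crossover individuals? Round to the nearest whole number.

Map distances give recombination frequencies of 0.240 and 0.100 for the two intervals.
With no interference, expected double-crossover frequency = 0.240 × 0.100 = 0.02400.
Expected number = 0.02400 × 1500 = 36.00 ≈ 36.

36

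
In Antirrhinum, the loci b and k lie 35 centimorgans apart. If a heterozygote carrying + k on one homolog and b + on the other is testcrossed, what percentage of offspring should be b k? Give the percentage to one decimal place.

A map distance of 35 centimorgans corresponds to a recombination frequency of 0.350.
The F1 is + k / b +, so b k is a recombinant gamete class with expected frequency r/2 = 0.350/2 = 0.1750.
That is 0.1750 = 17.5% of the progeny.

17.5%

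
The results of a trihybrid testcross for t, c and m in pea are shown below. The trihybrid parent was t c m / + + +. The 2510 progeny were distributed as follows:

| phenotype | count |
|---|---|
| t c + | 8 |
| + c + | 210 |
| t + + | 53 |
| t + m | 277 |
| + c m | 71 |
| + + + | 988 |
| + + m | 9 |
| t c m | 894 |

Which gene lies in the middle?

m

The two rarest classes, t c + and + + m, are the double crossovers. Comparing them with the parentals, only the m allele has switched, so m is the middle locus and the order is c – m – t.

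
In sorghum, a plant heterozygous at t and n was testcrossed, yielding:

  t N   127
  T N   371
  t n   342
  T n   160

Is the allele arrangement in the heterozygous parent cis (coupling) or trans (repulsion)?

cis

The two most frequent classes are T N (371) and t n (342); these are the parental (non-recombinant) types.
So the F1 carried T N on one chromosome and t n on the other — the recessive alleles are on the same chromosome (cis / coupling).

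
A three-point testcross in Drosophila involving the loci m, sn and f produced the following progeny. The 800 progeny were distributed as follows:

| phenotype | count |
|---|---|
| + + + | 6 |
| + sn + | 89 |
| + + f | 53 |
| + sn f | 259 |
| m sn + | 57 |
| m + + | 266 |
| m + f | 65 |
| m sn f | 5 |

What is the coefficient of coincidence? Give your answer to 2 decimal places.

0.44

The two most frequent reciprocal classes, m + + and + sn f, are the parental types, so the F1 was m + + / + sn f.
The two rarest classes, + + + and m sn f, are the double crossovers. Comparing them with the parentals, only the m allele has switched, so m is the middle locus and the order is f – m – sn.
f–m: (154 + 11)/800 = 0.2062; m–sn: (110 + 11)/800 = 0.1512.
Expected DCO frequency = 0.2062 × 0.1512 ≈ 0.03118; observed = 11/800 ≈ 0.01375.
Coefficient of coincidence = 0.01375/0.03118 ≈ 0.44.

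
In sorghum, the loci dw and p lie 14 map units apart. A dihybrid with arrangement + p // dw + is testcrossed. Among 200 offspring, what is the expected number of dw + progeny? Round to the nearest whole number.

86

A map distance of 14 map units corresponds to a recombination frequency of 0.140.
The F1 is + p / dw +, so dw + is a parental gamete class with expected frequency (1 − r)/2 = 0.860/2 = 0.4300.
Expected number = 0.4300 × 200 = 86.00 ≈ 86.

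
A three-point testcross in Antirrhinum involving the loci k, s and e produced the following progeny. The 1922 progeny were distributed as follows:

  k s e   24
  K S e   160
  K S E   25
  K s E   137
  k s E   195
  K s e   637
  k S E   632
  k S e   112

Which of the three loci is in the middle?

The two most frequent reciprocal classes, K s e and k S E, are the parental types, so the F1 was K s e / k S E.
The two rarest classes, k s e and K S E, are the double crossovers. Comparing them with the parentals, only the k allele has switched, so k is the middle locus and the order is s – k – e.

k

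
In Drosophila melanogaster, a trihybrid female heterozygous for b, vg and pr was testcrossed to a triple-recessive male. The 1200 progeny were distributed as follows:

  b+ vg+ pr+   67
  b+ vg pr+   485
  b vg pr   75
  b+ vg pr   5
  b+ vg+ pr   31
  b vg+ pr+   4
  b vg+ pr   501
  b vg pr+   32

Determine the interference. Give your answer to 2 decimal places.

0.01

The two most frequent reciprocal classes, b+ vg pr+ and b vg+ pr, are the parental types, so the F1 was b+ vg pr+ / b vg+ pr.
The two rarest classes, b+ vg pr and b vg+ pr+, are the double crossovers. Comparing them with the parentals, only the pr allele has switched, so pr is the middle locus and the order is vg – pr – b.
vg–pr: (142 + 9)/1200 = 0.1258; pr–b: (63 + 9)/1200 = 0.0600.
Expected DCO frequency = 0.1258 × 0.0600 ≈ 0.00755; observed = 9/1200 ≈ 0.00750.
Coefficient of coincidence = 0.00750/0.00755 ≈ 0.99; interference = 1 − 0.99 = 0.01.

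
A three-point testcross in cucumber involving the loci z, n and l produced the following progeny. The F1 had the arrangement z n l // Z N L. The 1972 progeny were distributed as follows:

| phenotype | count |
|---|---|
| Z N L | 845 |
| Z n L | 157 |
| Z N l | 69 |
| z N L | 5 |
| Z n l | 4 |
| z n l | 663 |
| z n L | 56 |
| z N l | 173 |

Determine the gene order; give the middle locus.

z

The two rarest classes, Z n l and z N L, are the double crossovers. Comparing them with the parentals, only the z allele has switched, so z is the middle locus and the order is l – z – n.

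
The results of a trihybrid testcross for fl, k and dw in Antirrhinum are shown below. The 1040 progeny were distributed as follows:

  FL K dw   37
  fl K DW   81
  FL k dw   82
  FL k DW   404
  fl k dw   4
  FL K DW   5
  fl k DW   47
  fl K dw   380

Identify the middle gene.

The two most frequent reciprocal classes, FL k DW and fl K dw, are the parental types, so the F1 was FL k DW / fl K dw.
The two rarest classes, FL K DW and fl k dw, are the double crossovers. Comparing them with the parentals, only the k allele has switched, so k is the middle locus and the order is dw – k – fl.

k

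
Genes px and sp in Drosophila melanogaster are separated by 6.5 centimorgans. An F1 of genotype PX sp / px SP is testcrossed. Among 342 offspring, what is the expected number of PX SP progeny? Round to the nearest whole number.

11

A map distance of 6.5 centimorgans corresponds to a recombination frequency of 0.065.
The F1 is PX sp / px SP, so PX SP is a recombinant gamete class with expected frequency r/2 = 0.065/2 = 0.0325.
Expected number = 0.0325 × 342 = 11.12 ≈ 11.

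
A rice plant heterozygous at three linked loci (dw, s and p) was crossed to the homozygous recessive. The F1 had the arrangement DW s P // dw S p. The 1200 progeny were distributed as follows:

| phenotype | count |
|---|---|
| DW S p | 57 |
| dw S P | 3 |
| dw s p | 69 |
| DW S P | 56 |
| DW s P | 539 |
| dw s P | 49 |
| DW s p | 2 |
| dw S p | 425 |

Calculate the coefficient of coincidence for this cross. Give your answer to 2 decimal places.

0.42

The two rarest classes, DW s p and dw S P, are the double crossovers. Comparing them with the parentals, only the p allele has switched, so p is the middle locus and the order is s – p – dw.
s–p: (125 + 5)/1200 = 0.1083; p–dw: (106 + 5)/1200 = 0.0925.
Expected DCO frequency = 0.1083 × 0.0925 ≈ 0.01002; observed = 5/1200 ≈ 0.00417.
Coefficient of coincidence = 0.00417/0.01002 ≈ 0.42.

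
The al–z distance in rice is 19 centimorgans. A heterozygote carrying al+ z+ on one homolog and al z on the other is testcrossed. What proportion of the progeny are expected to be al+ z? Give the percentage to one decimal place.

A map distance of 19 centimorgans corresponds to a recombination frequency of 0.190.
The F1 is al+ z+ / al z, so al+ z is a recombinant gamete class with expected frequency r/2 = 0.190/2 = 0.0950.
That is 0.0950 = 9.5% of the progeny.

9.5%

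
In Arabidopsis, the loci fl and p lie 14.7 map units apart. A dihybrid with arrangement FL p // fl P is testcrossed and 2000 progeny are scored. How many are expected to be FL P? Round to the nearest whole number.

147

A map distance of 14.7 map units corresponds to a recombination frequency of 0.147.
The F1 is FL p / fl P, so FL P is a recombinant gamete class with expected frequency r/2 = 0.147/2 = 0.0735.
Expected number = 0.0735 × 2000 = 147.00 ≈ 147.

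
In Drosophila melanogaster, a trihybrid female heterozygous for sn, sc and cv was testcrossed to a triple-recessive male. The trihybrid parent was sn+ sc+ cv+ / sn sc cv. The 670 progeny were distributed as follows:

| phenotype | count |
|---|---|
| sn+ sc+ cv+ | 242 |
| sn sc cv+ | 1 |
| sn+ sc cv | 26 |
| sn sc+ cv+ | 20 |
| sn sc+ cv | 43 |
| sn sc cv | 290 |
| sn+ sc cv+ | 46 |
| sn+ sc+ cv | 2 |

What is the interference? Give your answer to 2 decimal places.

The two rarest classes, sn+ sc+ cv and sn sc cv+, are the double crossovers. Comparing them with the parentals, only the cv allele has switched, so cv is the middle locus and the order is sc – cv – sn.
sc–cv: (89 + 3)/670 = 0.1373; cv–sn: (46 + 3)/670 = 0.0731.
Expected DCO frequency = 0.1373 × 0.0731 ≈ 0.01004; observed = 3/670 ≈ 0.00448.
Coefficient of coincidence = 0.00448/0.01004 ≈ 0.45; interference = 1 − 0.45 = 0.55.

0.55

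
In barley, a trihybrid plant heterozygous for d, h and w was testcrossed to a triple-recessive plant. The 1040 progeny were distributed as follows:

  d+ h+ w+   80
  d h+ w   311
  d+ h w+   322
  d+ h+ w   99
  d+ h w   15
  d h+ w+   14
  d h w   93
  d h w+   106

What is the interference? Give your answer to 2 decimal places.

The two most frequent reciprocal classes, d h+ w and d+ h w+, are the parental types, so the F1 was d h+ w / d+ h w+.
The two rarest classes, d h+ w+ and d+ h w, are the double crossovers. Comparing them with the parentals, only the w allele has switched, so w is the middle locus and the order is d – w – h.
d–w: (205 + 29)/1040 = 0.2250; w–h: (173 + 29)/1040 = 0.1942.
Expected DCO frequency = 0.2250 × 0.1942 ≈ 0.04370; observed = 29/1040 ≈ 0.02788.
Coefficient of coincidence = 0.02788/0.04370 ≈ 0.64; interference = 1 − 0.64 = 0.36.

0.36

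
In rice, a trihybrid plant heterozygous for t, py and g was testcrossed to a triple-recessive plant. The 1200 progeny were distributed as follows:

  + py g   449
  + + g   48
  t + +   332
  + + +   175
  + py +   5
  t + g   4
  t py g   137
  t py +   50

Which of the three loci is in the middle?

The two most frequent reciprocal classes, + py g and t + +, are the parental types, so the F1 was + py g / t + +.
The two rarest classes, + py + and t + g, are the double crossovers. Comparing them with the parentals, only the g allele has switched, so g is the middle locus and the order is t – g – py.

g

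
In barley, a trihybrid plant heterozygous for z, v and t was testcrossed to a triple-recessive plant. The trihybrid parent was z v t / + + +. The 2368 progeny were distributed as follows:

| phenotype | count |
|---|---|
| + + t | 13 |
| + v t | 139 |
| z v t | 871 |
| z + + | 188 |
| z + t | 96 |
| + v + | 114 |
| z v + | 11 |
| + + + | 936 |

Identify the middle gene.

The two rarest classes, z v + and + + t, are the double crossovers. Comparing them with the parentals, only the t allele has switched, so t is the middle locus and the order is z – t – v.

t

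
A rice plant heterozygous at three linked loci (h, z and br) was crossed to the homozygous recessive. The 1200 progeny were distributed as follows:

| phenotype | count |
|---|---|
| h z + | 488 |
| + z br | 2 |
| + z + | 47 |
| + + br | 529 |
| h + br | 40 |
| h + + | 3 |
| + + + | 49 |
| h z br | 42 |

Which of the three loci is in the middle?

The two most frequent reciprocal classes, h z + and + + br, are the parental types, so the F1 was h z + / + + br.
The two rarest classes, h + + and + z br, are the double crossovers. Comparing them with the parentals, only the z allele has switched, so z is the middle locus and the order is br – z – h.

z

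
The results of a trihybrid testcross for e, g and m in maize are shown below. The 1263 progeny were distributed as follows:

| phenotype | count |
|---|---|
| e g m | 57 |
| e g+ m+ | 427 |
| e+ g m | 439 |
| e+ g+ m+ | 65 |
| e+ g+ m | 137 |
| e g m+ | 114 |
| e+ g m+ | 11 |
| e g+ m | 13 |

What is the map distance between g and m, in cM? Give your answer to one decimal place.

The two most frequent reciprocal classes, e g+ m+ and e+ g m, are the parental types, so the F1 was e g+ m+ / e+ g m.
The two rarest classes, e g+ m and e+ g m+, are the double crossovers. Comparing them with the parentals, only the m allele has switched, so m is the middle locus and the order is e – m – g.
Crossovers in the m–g interval produce the single-crossover classes e g m+ and e+ g+ m (114 + 137 = 251) plus the double crossovers (24).
RF(m–g) = (251 + 24) / 1263 = 275/1263 = 0.2177 → 21.8 cM.

21.8 cM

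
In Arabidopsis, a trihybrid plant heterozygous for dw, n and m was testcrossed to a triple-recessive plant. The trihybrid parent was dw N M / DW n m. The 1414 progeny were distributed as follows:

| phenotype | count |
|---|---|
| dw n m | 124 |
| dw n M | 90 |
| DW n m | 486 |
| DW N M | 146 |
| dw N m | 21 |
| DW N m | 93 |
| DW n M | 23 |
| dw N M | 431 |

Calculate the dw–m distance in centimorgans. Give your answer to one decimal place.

The two rarest classes, dw N m and DW n M, are the double crossovers. Comparing them with the parentals, only the m allele has switched, so m is the middle locus and the order is dw – m – n.
Crossovers in the dw–m interval produce the single-crossover classes DW N M and dw n m (146 + 124 = 270) plus the double crossovers (44).
RF(dw–m) = (270 + 44) / 1414 = 314/1414 = 0.2221 → 22.2 centimorgans.

22.2 centimorgans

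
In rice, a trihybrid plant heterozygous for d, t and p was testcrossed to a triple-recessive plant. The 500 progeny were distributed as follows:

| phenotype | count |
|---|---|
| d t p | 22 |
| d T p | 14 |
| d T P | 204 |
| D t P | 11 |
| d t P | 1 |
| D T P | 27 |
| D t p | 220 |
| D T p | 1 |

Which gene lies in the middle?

t

The two most frequent reciprocal classes, D t p and d T P, are the parental types, so the F1 was D t p / d T P.
The two rarest classes, D T p and d t P, are the double crossovers. Comparing them with the parentals, only the t allele has switched, so t is the middle locus and the order is d – t – p.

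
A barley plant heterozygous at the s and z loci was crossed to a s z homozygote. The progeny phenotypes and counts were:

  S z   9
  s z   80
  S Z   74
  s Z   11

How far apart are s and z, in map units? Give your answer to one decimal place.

The two most frequent classes, S Z (74) and s z (80), are the parental types, so the F1 was S Z / s z.
The recombinant classes are S z and s Z: 9 + 11 = 20.
Recombination frequency = 20/174 = 0.1149 ≈ 11.5%, i.e. 11.5 map units.

11.5 map units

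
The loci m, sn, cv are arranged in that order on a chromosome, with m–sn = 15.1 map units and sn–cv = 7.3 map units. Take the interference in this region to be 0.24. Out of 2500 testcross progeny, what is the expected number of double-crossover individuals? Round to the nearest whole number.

Map distances give recombination frequencies of 0.151 and 0.073 for the two intervals.
With interference 0.24 (so coincidence = 0.76), expected double-crossover frequency = 0.151 × 0.073 × 0.76 = 0.00838.
Expected number = 0.00838 × 2500 = 20.94 ≈ 21.

21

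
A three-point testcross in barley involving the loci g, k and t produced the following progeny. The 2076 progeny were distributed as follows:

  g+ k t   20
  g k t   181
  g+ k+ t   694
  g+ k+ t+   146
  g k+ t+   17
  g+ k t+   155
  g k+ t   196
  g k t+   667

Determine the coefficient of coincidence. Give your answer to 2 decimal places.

0.54

The two most frequent reciprocal classes, g k t+ and g+ k+ t, are the parental types, so the F1 was g k t+ / g+ k+ t.
The two rarest classes, g k+ t+ and g+ k t, are the double crossovers. Comparing them with the parentals, only the k allele has switched, so k is the middle locus and the order is g – k – t.
g–k: (351 + 37)/2076 = 0.1869; k–t: (327 + 37)/2076 = 0.1753.
Expected DCO frequency = 0.1869 × 0.1753 ≈ 0.03276; observed = 37/2076 ≈ 0.01782.
Coefficient of coincidence = 0.01782/0.03276 ≈ 0.54.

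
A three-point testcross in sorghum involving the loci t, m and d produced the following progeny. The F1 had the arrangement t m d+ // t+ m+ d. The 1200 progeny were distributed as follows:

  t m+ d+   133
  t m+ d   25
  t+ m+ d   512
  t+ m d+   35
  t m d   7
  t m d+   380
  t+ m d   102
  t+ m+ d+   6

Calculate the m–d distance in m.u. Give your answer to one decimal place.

The two rarest classes, t m d and t+ m+ d+, are the double crossovers. Comparing them with the parentals, only the d allele has switched, so d is the middle locus and the order is t – d – m.
Crossovers in the d–m interval produce the single-crossover classes t m+ d+ and t+ m d (133 + 102 = 235) plus the double crossovers (13).
RF(d–m) = (235 + 13) / 1200 = 248/1200 = 0.2067 → 20.7 m.u.

20.7 m.u.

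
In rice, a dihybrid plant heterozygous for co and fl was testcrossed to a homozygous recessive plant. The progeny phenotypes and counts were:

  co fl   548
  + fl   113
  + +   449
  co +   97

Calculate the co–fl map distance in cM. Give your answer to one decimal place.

17.4 cM

The two most frequent classes, + + (449) and co fl (548), are the parental types, so the F1 was + + / co fl.
The recombinant classes are + fl and co +: 113 + 97 = 210.
Recombination frequency = 210/1207 = 0.1740 ≈ 17.4%, i.e. 17.4 cM.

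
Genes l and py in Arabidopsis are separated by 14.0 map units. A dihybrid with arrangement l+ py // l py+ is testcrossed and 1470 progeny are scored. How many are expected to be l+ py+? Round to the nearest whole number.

103

A map distance of 14.0 map units corresponds to a recombination frequency of 0.140.
The F1 is l+ py / l py+, so l+ py+ is a recombinant gamete class with expected frequency r/2 = 0.140/2 = 0.0700.
Expected number = 0.0700 × 1470 = 102.90 ≈ 103.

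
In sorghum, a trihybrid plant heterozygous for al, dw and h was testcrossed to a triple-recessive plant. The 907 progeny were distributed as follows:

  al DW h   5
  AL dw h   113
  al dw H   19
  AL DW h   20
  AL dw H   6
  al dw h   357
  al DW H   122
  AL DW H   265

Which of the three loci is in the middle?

dw

The two most frequent reciprocal classes, AL DW H and al dw h, are the parental types, so the F1 was AL DW H / al dw h.
The two rarest classes, AL dw H and al DW h, are the double crossovers. Comparing them with the parentals, only the dw allele has switched, so dw is the middle locus and the order is al – dw – h.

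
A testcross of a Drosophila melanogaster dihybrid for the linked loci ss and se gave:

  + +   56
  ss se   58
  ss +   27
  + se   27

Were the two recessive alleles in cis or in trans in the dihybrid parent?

The two most frequent classes are + + (56) and ss se (58); these are the parental (non-recombinant) types.
So the F1 carried + + on one chromosome and ss se on the other — the recessive alleles are on the same chromosome (cis / coupling).

cis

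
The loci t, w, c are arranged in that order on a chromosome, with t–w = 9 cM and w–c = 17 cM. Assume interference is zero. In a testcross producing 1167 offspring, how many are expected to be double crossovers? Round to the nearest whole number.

18

Map distances give recombination frequencies of 0.090 and 0.170 for the two intervals.
With no interference, expected double-crossover frequency = 0.090 × 0.170 = 0.01530.
Expected number = 0.01530 × 1167 = 17.86 ≈ 18.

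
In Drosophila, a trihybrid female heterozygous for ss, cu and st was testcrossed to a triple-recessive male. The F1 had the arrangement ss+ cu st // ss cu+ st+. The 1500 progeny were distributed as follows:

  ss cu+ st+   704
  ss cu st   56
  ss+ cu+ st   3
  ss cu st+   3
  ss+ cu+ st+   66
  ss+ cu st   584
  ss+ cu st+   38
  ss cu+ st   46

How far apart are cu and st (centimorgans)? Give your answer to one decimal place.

6.0 centimorgans

The two rarest classes, ss+ cu+ st and ss cu st+, are the double crossovers. Comparing them with the parentals, only the cu allele has switched, so cu is the middle locus and the order is st – cu – ss.
Crossovers in the st–cu interval produce the single-crossover classes ss+ cu st+ and ss cu+ st (38 + 46 = 84) plus the double crossovers (6).
RF(st–cu) = (84 + 6) / 1500 = 90/1500 = 0.0600 → 6.0 centimorgans.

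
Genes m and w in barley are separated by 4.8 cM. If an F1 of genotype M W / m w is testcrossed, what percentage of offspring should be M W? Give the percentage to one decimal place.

47.6%

A map distance of 4.8 cM corresponds to a recombination frequency of 0.048.
The F1 is M W / m w, so M W is a parental gamete class with expected frequency (1 − r)/2 = 0.952/2 = 0.4760.
That is 0.4760 = 47.6% of the progeny.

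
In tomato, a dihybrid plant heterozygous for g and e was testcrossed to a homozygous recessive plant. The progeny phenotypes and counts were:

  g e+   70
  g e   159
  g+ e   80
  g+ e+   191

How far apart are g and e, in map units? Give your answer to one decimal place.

30.0 map units

The two most frequent classes, g+ e+ (191) and g e (159), are the parental types, so the F1 was g+ e+ / g e.
The recombinant classes are g+ e and g e+: 80 + 70 = 150.
Recombination frequency = 150/500 = 0.3000 ≈ 30.0%, i.e. 30.0 map units.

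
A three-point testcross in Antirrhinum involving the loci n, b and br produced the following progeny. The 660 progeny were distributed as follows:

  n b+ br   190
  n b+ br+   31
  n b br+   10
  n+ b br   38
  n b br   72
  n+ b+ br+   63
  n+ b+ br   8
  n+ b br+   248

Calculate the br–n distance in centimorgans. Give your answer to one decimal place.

13.2 centimorgans

The two most frequent reciprocal classes, n+ b br+ and n b+ br, are the parental types, so the F1 was n+ b br+ / n b+ br.
The two rarest classes, n b br+ and n+ b+ br, are the double crossovers. Comparing them with the parentals, only the n allele has switched, so n is the middle locus and the order is br – n – b.
Crossovers in the br–n interval produce the single-crossover classes n+ b br and n b+ br+ (38 + 31 = 69) plus the double crossovers (18).
RF(br–n) = (69 + 18) / 660 = 87/660 = 0.1318 → 13.2 centimorgans.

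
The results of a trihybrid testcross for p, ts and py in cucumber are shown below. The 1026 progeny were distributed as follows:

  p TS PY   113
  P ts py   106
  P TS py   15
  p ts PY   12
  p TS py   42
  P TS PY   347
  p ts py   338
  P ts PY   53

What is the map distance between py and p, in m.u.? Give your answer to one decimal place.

The two most frequent reciprocal classes, p ts py and P TS PY, are the parental types, so the F1 was p ts py / P TS PY.
The two rarest classes, p ts PY and P TS py, are the double crossovers. Comparing them with the parentals, only the py allele has switched, so py is the middle locus and the order is ts – py – p.
Crossovers in the py–p interval produce the single-crossover classes P ts py and p TS PY (106 + 113 = 219) plus the double crossovers (27).
RF(py–p) = (219 + 27) / 1026 = 246/1026 = 0.2398 → 24.0 m.u.

24.0 m.u.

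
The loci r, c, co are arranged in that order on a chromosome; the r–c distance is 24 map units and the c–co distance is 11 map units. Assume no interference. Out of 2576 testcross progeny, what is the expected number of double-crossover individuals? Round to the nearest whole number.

68

Map distances give recombination frequencies of 0.240 and 0.110 for the two intervals.
With no interference, expected double-crossover frequency = 0.240 × 0.110 = 0.02640.
Expected number = 0.02640 × 2576 = 68.01 ≈ 68.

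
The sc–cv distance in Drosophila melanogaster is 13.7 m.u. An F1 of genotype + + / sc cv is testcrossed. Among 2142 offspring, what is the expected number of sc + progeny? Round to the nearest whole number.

A map distance of 13.7 m.u. corresponds to a recombination frequency of 0.137.
The F1 is + + / sc cv, so sc + is a recombinant gamete class with expected frequency r/2 = 0.137/2 = 0.0685.
Expected number = 0.0685 × 2142 = 146.73 ≈ 147.

147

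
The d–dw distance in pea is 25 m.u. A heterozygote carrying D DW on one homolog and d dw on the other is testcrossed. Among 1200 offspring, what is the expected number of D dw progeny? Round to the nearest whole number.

150

A map distance of 25 m.u. corresponds to a recombination frequency of 0.250.
The F1 is D DW / d dw, so D dw is a recombinant gamete class with expected frequency r/2 = 0.250/2 = 0.1250.
Expected number = 0.1250 × 1200 = 150.00 ≈ 150.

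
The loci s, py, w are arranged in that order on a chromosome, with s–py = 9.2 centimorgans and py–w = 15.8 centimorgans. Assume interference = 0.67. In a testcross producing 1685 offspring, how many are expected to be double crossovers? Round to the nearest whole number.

Map distances give recombination frequencies of 0.092 and 0.158 for the two intervals.
With interference 0.67 (so coincidence = 0.33), expected double-crossover frequency = 0.092 × 0.158 × 0.33 = 0.00480.
Expected number = 0.00480 × 1685 = 8.08 ≈ 8.

8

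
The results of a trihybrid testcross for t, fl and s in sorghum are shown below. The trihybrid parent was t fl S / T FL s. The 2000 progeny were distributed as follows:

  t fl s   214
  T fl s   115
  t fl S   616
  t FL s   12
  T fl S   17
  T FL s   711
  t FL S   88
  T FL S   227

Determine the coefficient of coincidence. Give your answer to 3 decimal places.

The two rarest classes, T fl S and t FL s, are the double crossovers. Comparing them with the parentals, only the t allele has switched, so t is the middle locus and the order is fl – t – s.
fl–t: (203 + 29)/2000 = 0.1160; t–s: (441 + 29)/2000 = 0.2350.
Expected DCO frequency = 0.1160 × 0.2350 ≈ 0.02726; observed = 29/2000 ≈ 0.01450.
Coefficient of coincidence = 0.01450/0.02726 ≈ 0.532.

0.532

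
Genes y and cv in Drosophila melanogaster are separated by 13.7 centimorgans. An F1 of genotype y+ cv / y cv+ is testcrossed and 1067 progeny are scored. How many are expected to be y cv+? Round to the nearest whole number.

460

A map distance of 13.7 centimorgans corresponds to a recombination frequency of 0.137.
The F1 is y+ cv / y cv+, so y cv+ is a parental gamete class with expected frequency (1 − r)/2 = 0.863/2 = 0.4315.
Expected number = 0.4315 × 1067 = 460.41 ≈ 460.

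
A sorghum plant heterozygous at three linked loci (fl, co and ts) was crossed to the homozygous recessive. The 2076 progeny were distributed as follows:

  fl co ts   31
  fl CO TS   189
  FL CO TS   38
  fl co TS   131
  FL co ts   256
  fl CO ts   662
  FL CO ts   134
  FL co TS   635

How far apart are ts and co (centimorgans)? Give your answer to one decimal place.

24.8 centimorgans

The two most frequent reciprocal classes, fl CO ts and FL co TS, are the parental types, so the F1 was fl CO ts / FL co TS.
The two rarest classes, fl co ts and FL CO TS, are the double crossovers. Comparing them with the parentals, only the co allele has switched, so co is the middle locus and the order is fl – co – ts.
Crossovers in the co–ts interval produce the single-crossover classes fl CO TS and FL co ts (189 + 256 = 445) plus the double crossovers (69).
RF(co–ts) = (445 + 69) / 2076 = 514/2076 = 0.2476 → 24.8 centimorgans.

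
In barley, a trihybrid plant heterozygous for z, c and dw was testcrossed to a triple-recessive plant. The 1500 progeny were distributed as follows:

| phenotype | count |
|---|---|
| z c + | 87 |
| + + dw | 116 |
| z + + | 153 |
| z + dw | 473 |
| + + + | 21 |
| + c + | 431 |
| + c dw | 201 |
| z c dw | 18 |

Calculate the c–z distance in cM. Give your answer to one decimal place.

16.1 cM

The two most frequent reciprocal classes, z + dw and + c +, are the parental types, so the F1 was z + dw / + c +.
The two rarest classes, z c dw and + + +, are the double crossovers. Comparing them with the parentals, only the c allele has switched, so c is the middle locus and the order is z – c – dw.
Crossovers in the z–c interval produce the single-crossover classes + + dw and z c + (116 + 87 = 203) plus the double crossovers (39).
RF(z–c) = (203 + 39) / 1500 = 242/1500 = 0.1613 → 16.1 cM.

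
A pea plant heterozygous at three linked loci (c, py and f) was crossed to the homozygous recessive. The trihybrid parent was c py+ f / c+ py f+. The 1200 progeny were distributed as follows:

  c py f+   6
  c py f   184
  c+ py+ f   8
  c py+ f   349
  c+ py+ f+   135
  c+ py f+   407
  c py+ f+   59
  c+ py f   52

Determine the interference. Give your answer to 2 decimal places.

0.60

The two rarest classes, c+ py+ f and c py f+, are the double crossovers. Comparing them with the parentals, only the c allele has switched, so c is the middle locus and the order is py – c – f.
py–c: (319 + 14)/1200 = 0.2775; c–f: (111 + 14)/1200 = 0.1042.
Expected DCO frequency = 0.2775 × 0.1042 ≈ 0.02892; observed = 14/1200 ≈ 0.01167.
Coefficient of coincidence = 0.01167/0.02892 ≈ 0.40; interference = 1 − 0.40 = 0.60.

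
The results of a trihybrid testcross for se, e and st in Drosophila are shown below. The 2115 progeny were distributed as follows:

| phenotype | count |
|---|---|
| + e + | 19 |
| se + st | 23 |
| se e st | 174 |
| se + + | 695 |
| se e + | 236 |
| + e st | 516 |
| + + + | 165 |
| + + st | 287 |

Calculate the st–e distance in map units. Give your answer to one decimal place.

26.7 map units

The two most frequent reciprocal classes, se + + and + e st, are the parental types, so the F1 was se + + / + e st.
The two rarest classes, se + st and + e +, are the double crossovers. Comparing them with the parentals, only the st allele has switched, so st is the middle locus and the order is e – st – se.
Crossovers in the e–st interval produce the single-crossover classes se e + and + + st (236 + 287 = 523) plus the double crossovers (42).
RF(e–st) = (523 + 42) / 2115 = 565/2115 = 0.2671 → 26.7 map units.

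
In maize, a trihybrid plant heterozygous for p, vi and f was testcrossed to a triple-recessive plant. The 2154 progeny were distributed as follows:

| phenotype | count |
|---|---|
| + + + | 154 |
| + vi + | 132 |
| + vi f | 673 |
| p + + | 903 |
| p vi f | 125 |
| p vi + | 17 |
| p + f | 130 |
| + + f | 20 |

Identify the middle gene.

vi

The two most frequent reciprocal classes, p + + and + vi f, are the parental types, so the F1 was p + + / + vi f.
The two rarest classes, p vi + and + + f, are the double crossovers. Comparing them with the parentals, only the vi allele has switched, so vi is the middle locus and the order is p – vi – f.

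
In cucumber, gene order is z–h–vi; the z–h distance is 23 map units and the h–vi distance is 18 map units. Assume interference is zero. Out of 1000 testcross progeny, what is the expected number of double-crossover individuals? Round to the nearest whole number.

41

Map distances give recombination frequencies of 0.230 and 0.180 for the two intervals.
With no interference, expected double-crossover frequency = 0.230 × 0.180 = 0.04140.
Expected number = 0.04140 × 1000 = 41.40 ≈ 41.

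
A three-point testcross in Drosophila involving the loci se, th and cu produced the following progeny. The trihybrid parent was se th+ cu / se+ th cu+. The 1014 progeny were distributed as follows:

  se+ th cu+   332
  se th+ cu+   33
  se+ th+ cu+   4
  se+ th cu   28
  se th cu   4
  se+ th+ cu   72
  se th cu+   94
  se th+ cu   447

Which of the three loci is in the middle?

th

The two rarest classes, se th cu and se+ th+ cu+, are the double crossovers. Comparing them with the parentals, only the th allele has switched, so th is the middle locus and the order is se – th – cu.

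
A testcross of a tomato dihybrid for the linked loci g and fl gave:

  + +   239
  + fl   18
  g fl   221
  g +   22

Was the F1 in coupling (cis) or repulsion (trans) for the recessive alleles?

The two most frequent classes are + + (239) and g fl (221); these are the parental (non-recombinant) types.
So the F1 carried + + on one chromosome and g fl on the other — the recessive alleles are on the same chromosome (cis / coupling).

cis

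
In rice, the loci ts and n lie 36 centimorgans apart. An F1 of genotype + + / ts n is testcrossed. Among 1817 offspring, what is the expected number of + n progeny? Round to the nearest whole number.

A map distance of 36 centimorgans corresponds to a recombination frequency of 0.360.
The F1 is + + / ts n, so + n is a recombinant gamete class with expected frequency r/2 = 0.360/2 = 0.1800.
Expected number = 0.1800 × 1817 = 327.06 ≈ 327.

327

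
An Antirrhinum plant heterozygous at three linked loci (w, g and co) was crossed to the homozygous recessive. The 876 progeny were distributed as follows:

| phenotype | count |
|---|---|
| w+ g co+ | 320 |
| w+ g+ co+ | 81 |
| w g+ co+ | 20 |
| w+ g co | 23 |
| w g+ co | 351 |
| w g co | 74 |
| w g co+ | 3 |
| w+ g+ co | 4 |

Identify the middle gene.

The two most frequent reciprocal classes, w+ g co+ and w g+ co, are the parental types, so the F1 was w+ g co+ / w g+ co.
The two rarest classes, w g co+ and w+ g+ co, are the double crossovers. Comparing them with the parentals, only the w allele has switched, so w is the middle locus and the order is g – w – co.

w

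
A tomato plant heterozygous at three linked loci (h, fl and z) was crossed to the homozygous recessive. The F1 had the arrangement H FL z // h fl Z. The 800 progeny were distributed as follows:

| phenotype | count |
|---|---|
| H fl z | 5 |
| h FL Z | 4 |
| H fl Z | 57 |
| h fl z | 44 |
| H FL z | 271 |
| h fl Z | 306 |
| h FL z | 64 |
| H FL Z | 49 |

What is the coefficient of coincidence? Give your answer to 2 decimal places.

0.54

The two rarest classes, H fl z and h FL Z, are the double crossovers. Comparing them with the parentals, only the fl allele has switched, so fl is the middle locus and the order is z – fl – h.
z–fl: (93 + 9)/800 = 0.1275; fl–h: (121 + 9)/800 = 0.1625.
Expected DCO frequency = 0.1275 × 0.1625 ≈ 0.02072; observed = 9/800 ≈ 0.01125.
Coefficient of coincidence = 0.01125/0.02072 ≈ 0.54.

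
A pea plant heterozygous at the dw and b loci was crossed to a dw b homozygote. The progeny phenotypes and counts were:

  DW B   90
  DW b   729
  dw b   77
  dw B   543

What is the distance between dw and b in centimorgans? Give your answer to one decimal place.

11.6 centimorgans

The two most frequent classes, DW b (729) and dw B (543), are the parental types, so the F1 was DW b / dw B.
The recombinant classes are DW B and dw b: 90 + 77 = 167.
Recombination frequency = 167/1439 = 0.1161 ≈ 11.6%, i.e. 11.6 centimorgans.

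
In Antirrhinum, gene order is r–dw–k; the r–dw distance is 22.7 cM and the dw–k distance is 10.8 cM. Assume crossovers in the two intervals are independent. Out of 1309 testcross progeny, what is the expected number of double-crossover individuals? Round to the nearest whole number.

Map distances give recombination frequencies of 0.227 and 0.108 for the two intervals.
With no interference, expected double-crossover frequency = 0.227 × 0.108 = 0.02452.
Expected number = 0.02452 × 1309 = 32.09 ≈ 32.

32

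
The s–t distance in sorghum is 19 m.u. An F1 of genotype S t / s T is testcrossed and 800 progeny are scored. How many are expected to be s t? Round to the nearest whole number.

A map distance of 19 m.u. corresponds to a recombination frequency of 0.190.
The F1 is S t / s T, so s t is a recombinant gamete class with expected frequency r/2 = 0.190/2 = 0.0950.
Expected number = 0.0950 × 800 = 76.00 ≈ 76.

76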